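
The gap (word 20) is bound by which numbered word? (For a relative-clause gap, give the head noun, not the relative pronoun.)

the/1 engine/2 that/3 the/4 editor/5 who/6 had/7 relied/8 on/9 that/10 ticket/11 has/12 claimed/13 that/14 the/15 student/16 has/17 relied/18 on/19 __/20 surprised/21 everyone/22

The gap at 20 is the prepositional object of "relied", inside a relative clause.
The relative pronoun is "that" (word 3); it is bound by the head noun immediately before it.
Its filler is the head noun "engine", at word 2.

2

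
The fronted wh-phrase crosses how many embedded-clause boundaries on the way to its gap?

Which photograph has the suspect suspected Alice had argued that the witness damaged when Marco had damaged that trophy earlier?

"which photograph" is extracted from the object of "damaged".
Boundaries crossed, outermost first: [Ø], [that] — 2 in total.

2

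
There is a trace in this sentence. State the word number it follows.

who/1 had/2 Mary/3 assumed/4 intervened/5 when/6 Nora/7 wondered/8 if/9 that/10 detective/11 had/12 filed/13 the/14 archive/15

The displaced element is "who" (word 1).
It is linked across 1 clause boundary (Ø).
It functions as the subject of "intervened", so the gap sits immediately after word 4 ("assumed").
Base order: Mary had assumed that who intervened when Nora wondered if that detective had filed the archive.

4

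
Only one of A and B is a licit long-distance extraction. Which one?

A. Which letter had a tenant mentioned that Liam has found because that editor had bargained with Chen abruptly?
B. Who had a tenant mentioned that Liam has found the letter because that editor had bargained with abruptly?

A

In B, the wh-phrase is extracted from inside an adjunct island (introduced by "because"), which blocks movement.
In A, the extraction path crosses only that-complement boundaries, which are transparent.
So A is grammatical.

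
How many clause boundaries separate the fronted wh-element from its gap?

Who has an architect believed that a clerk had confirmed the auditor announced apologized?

3

"who" is extracted from the subject of "apologized".
Boundaries crossed, outermost first: [that], [Ø], [Ø] — 3 in total.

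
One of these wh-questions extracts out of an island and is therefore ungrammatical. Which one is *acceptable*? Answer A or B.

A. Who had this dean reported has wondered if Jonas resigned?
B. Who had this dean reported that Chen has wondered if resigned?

In B, the wh-phrase is extracted from inside a wh-island (introduced by "if"), which blocks movement.
In A, the extraction path crosses only that-complement boundaries, which are transparent.
So A is grammatical.

A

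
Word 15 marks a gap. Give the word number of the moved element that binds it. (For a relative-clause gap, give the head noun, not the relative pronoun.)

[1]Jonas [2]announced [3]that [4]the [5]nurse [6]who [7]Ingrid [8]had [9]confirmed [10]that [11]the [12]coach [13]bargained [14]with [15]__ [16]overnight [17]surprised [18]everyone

The gap at 15 is the prepositional object of "bargained", inside a relative clause.
The relative pronoun is "who" (word 6); it is bound by the head noun immediately before it.
Its filler is the head noun "nurse", at word 5.

5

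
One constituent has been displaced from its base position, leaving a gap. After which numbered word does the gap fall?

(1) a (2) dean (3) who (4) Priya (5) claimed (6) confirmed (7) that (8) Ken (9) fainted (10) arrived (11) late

5

The displaced element is "a dean" (word 2).
It is linked across 1 clause boundary (Ø).
It functions as the subject of "confirmed", so the gap sits immediately after word 5 ("claimed").
Base order: Priya claimed that a dean confirmed that Ken fainted.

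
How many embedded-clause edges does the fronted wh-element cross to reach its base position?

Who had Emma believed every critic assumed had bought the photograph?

2

"who" is extracted from the subject of "bought".
Boundaries crossed, outermost first: [Ø], [Ø] — 2 in total.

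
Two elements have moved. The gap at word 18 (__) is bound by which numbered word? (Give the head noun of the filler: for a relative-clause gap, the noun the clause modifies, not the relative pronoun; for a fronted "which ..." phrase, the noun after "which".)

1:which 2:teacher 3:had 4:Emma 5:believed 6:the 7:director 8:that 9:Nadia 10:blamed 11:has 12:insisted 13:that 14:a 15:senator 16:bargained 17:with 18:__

The marked gap is the object of the preposition "with" of "bargained".
Its filler is the fronted wh-phrase "which teacher", at word 2.
(The other dependency links word 7 to a gap after word 10.)

2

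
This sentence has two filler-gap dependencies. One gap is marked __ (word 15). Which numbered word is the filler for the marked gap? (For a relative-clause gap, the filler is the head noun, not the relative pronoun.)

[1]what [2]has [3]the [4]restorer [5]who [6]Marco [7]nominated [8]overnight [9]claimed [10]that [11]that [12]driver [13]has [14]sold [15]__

1

The marked gap is the direct object of "sold".
Its filler is the fronted wh-phrase "what", at word 1.
(The other dependency links word 4 to a gap after word 7.)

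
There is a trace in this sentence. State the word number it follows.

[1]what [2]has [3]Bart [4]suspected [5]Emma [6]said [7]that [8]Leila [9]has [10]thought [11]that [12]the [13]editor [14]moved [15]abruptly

The displaced element is "what" (word 1).
It is linked across 3 clause boundaries (Ø → that → that).
It functions as the direct object of "moved", so the gap sits immediately after word 14 ("moved").
Base order: Bart has suspected Emma said that Leila has thought that the editor moved what abruptly.

14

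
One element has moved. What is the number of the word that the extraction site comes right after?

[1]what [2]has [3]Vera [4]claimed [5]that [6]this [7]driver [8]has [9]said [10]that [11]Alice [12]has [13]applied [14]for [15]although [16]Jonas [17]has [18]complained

The displaced element is "what" (word 1).
It is linked across 2 clause boundaries (that → that).
It functions as the object of the preposition "for" of "applied", so the gap sits immediately after word 14 ("for").
Base order: Vera has claimed that this driver has said that Alice has applied for what although Jonas has complained.

14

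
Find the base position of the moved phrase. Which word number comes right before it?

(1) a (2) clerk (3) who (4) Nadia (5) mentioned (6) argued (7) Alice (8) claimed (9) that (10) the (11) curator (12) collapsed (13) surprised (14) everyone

5

The displaced element is "a clerk" (word 2).
It is linked across 1 clause boundary (Ø).
It functions as the subject of "argued", so the gap sits immediately after word 5 ("mentioned").
Base order: Nadia mentioned that a clerk argued Alice claimed that the curator collapsed.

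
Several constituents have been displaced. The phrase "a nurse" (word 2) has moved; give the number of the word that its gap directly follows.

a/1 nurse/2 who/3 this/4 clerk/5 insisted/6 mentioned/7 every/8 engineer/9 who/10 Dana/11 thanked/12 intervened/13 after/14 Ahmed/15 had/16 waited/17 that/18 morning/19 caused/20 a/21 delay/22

The displaced element is "a nurse" (word 2).
It is linked across 1 clause boundary (Ø).
It functions as the subject of "mentioned", so the gap sits immediately after word 6 ("insisted").
Base order: This clerk insisted a nurse mentioned every engineer who Dana thanked intervened after Ahmed had waited that morning.

6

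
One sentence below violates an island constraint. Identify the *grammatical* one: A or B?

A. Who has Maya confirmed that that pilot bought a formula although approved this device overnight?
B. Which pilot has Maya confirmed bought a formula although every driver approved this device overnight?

In A, the wh-phrase is extracted from inside an adjunct island (introduced by "although"), which blocks movement.
In B, the extraction path crosses only that-complement boundaries, which are transparent.
So B is grammatical.

B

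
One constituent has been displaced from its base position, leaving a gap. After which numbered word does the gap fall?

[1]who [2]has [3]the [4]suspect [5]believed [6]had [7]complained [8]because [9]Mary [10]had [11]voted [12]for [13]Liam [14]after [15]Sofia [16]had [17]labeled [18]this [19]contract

5

The displaced element is "who" (word 1).
It is linked across 1 clause boundary (Ø).
It functions as the subject of "complained", so the gap sits immediately after word 5 ("believed").
Base order: The suspect has believed that who had complained because Mary had voted for Liam after Sofia had labeled this contract.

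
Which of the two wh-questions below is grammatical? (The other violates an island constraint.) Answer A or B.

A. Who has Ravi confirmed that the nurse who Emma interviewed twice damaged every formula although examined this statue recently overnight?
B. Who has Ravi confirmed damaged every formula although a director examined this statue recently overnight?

In A, the wh-phrase is extracted from inside an adjunct island (introduced by "although"), which blocks movement.
In B, the extraction path crosses only that-complement boundaries, which are transparent.
So B is grammatical.

B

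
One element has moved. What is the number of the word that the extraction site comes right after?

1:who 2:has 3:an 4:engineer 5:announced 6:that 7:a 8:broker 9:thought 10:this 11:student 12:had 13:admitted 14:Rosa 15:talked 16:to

The displaced element is "who" (word 1).
It is linked across 3 clause boundaries (that → Ø → Ø).
It functions as the object of the preposition "to" of "talked", so the gap sits immediately after word 16 ("to").
Base order: An engineer has announced that a broker thought this student had admitted Rosa talked to who.

16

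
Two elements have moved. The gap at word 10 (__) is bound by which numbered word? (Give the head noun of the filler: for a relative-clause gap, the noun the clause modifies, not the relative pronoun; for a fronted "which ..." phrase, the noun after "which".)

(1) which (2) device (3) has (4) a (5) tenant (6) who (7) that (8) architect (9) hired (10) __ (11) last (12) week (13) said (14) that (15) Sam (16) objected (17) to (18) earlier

The marked gap is inside the relative clause, the direct object of "hired".
Its filler is the head noun "tenant" (via "who"), at word 5.
(The other dependency links word 2 to a gap after word 17.)

5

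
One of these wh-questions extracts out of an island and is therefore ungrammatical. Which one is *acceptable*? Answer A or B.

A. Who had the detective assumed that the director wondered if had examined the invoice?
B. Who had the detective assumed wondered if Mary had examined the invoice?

In A, the wh-phrase is extracted from inside a wh-island (introduced by "if"), which blocks movement.
In B, the extraction path crosses only that-complement boundaries, which are transparent.
So B is grammatical.

B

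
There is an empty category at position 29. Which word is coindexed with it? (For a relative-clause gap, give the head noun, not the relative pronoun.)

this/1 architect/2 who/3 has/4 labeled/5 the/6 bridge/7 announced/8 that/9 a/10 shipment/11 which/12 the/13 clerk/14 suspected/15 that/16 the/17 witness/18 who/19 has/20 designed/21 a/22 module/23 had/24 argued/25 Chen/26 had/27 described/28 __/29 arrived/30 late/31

11

The gap at 29 is the object of "described", inside a relative clause.
The relative pronoun is "which" (word 12); it is bound by the head noun immediately before it.
Its filler is the head noun "shipment", at word 11.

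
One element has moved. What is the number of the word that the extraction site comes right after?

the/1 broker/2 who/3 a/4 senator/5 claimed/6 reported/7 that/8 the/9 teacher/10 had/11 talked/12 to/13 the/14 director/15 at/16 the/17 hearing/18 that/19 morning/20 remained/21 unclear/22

6

The displaced element is "the broker" (word 2).
It is linked across 1 clause boundary (Ø).
It functions as the subject of "reported", so the gap sits immediately after word 6 ("claimed").
Base order: A senator claimed that the broker reported that the teacher had talked to the director at the hearing that morning.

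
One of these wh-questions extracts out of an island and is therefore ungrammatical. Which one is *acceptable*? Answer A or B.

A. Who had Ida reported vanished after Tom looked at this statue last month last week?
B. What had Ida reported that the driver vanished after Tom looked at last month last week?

A

In B, the wh-phrase is extracted from inside an adjunct island (introduced by "after"), which blocks movement.
In A, the extraction path crosses only that-complement boundaries, which are transparent.
So A is grammatical.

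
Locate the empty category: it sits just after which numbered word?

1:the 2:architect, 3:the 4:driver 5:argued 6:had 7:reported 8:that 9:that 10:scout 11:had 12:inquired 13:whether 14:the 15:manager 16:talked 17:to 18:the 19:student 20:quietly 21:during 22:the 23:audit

5

The displaced element is "the architect" (word 2).
It is linked across 1 clause boundary (Ø).
It functions as the subject of "reported", so the gap sits immediately after word 5 ("argued").
Base order: The driver argued that the architect had reported that that scout had inquired whether the manager talked to the student quietly during the audit.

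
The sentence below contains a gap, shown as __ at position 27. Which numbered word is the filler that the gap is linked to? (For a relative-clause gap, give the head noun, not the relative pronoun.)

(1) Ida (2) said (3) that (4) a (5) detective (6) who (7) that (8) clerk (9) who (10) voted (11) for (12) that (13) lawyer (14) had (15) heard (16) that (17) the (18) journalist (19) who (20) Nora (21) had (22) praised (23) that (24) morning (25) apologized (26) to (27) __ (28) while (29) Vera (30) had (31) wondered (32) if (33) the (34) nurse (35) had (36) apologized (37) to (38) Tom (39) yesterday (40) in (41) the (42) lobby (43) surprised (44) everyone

5

The gap at 27 is the prepositional object of "apologized", inside a relative clause.
The relative pronoun is "who" (word 6); it is bound by the head noun immediately before it.
Its filler is the head noun "detective", at word 5.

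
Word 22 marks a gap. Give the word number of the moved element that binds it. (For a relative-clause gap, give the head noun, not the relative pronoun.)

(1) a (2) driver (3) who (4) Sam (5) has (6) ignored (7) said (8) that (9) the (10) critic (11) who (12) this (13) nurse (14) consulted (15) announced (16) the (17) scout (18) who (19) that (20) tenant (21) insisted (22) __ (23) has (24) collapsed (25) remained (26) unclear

The gap at 22 is the subject of "collapsed", inside a relative clause.
The relative pronoun is "who" (word 18); it is bound by the head noun immediately before it.
Its filler is the head noun "scout", at word 17.

17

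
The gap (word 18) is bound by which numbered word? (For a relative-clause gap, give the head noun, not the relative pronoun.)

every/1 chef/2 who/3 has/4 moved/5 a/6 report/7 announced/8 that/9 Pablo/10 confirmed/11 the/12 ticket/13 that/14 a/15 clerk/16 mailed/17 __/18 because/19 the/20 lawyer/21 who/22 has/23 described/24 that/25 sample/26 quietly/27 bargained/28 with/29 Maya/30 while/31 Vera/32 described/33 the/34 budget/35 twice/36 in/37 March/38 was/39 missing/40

13

The gap at 18 is the object of "mailed", inside a relative clause.
The relative pronoun is "that" (word 14); it is bound by the head noun immediately before it.
Its filler is the head noun "ticket", at word 13.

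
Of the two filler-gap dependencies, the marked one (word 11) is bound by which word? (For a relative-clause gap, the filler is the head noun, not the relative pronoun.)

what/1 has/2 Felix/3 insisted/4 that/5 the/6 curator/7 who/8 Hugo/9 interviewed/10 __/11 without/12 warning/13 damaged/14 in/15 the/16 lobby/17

The marked gap is inside the relative clause, the direct object of "interviewed".
Its filler is the head noun "curator" (via "who"), at word 7.
(The other dependency links word 1 to a gap after word 14.)

7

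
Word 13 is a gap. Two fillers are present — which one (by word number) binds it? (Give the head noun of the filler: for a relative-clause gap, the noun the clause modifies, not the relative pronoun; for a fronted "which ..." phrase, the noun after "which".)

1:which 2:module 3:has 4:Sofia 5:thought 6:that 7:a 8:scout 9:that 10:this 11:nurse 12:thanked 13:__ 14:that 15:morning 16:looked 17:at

The marked gap is inside the relative clause, the direct object of "thanked".
Its filler is the head noun "scout" (via "that"), at word 8.
(The other dependency links word 2 to a gap after word 17.)

8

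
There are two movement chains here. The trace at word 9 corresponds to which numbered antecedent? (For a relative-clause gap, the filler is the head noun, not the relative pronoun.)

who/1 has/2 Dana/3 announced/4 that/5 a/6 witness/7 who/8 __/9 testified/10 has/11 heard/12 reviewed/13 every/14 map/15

The marked gap is inside the relative clause, the subject of "testified".
Its filler is the head noun "witness" (via "who"), at word 7.
(The other dependency links word 1 to a gap after word 12.)

7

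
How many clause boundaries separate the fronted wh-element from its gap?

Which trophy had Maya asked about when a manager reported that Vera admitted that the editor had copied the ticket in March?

0

"which trophy" originates inside the matrix clause — no clause boundary is crossed.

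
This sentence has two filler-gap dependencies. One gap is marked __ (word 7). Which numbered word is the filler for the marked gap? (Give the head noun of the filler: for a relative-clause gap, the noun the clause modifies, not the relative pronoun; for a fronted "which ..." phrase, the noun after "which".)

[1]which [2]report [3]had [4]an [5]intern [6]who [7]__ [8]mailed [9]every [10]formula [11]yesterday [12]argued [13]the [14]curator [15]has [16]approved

5

The marked gap is inside the relative clause, the subject of "mailed".
Its filler is the head noun "intern" (via "who"), at word 5.
(The other dependency links word 2 to a gap after word 16.)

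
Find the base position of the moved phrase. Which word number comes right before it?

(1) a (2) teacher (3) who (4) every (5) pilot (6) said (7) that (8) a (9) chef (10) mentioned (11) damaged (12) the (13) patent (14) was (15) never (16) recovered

10

The displaced element is "a teacher" (word 2).
It is linked across 2 clause boundaries (that → Ø).
It functions as the subject of "damaged", so the gap sits immediately after word 10 ("mentioned").
Base order: Every pilot said that a chef mentioned that a teacher damaged the patent.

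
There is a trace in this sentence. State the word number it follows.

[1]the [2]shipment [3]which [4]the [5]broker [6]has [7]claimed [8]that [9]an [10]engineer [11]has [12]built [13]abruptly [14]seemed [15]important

12

The displaced element is "the shipment" (word 2).
It is linked across 1 clause boundary (that).
It functions as the direct object of "built", so the gap sits immediately after word 12 ("built").
Base order: The broker has claimed that an engineer has built the shipment abruptly.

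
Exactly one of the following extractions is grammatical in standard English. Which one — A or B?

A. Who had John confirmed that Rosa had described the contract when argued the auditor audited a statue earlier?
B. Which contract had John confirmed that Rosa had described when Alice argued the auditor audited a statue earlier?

B

In A, the wh-phrase is extracted from inside an adjunct island (introduced by "when"), which blocks movement.
In B, the extraction path crosses only that-complement boundaries, which are transparent.
So B is grammatical.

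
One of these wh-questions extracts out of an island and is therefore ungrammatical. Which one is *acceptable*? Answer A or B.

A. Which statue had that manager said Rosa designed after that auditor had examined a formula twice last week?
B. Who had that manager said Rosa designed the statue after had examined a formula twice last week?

In B, the wh-phrase is extracted from inside an adjunct island (introduced by "after"), which blocks movement.
In A, the extraction path crosses only that-complement boundaries, which are transparent.
So A is grammatical.

A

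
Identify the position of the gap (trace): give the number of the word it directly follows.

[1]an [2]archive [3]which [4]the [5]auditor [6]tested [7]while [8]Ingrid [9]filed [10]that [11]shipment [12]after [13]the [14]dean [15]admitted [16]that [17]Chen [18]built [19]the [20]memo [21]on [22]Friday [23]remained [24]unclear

6

The displaced element is "an archive" (word 2).
It functions as the direct object of "tested", so the gap sits immediately after word 6 ("tested").
Base order: The auditor tested an archive while Ingrid filed that shipment after the dean admitted that Chen built the memo on Friday.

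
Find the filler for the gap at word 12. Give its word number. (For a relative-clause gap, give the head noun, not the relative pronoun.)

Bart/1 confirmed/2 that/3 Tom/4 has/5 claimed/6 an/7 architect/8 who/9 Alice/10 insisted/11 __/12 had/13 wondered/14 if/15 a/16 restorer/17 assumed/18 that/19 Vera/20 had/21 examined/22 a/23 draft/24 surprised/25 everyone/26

8

The gap at 12 is the subject of "wondered", inside a relative clause.
The relative pronoun is "who" (word 9); it is bound by the head noun immediately before it.
Its filler is the head noun "architect", at word 8.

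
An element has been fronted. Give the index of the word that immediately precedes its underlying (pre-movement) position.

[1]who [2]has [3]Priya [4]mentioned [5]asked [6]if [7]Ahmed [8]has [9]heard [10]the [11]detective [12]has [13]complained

The displaced element is "who" (word 1).
It is linked across 1 clause boundary (Ø).
It functions as the subject of "asked", so the gap sits immediately after word 4 ("mentioned").
Base order: Priya has mentioned that who asked if Ahmed has heard the detective has complained.

4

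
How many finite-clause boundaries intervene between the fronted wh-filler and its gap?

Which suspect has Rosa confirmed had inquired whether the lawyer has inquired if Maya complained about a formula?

1

"which suspect" is extracted from the subject of "inquired".
Boundaries crossed, outermost first: [Ø] — 1 in total.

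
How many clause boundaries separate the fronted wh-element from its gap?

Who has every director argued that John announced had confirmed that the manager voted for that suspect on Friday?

2

"who" is extracted from the subject of "confirmed".
Boundaries crossed, outermost first: [that], [Ø] — 2 in total.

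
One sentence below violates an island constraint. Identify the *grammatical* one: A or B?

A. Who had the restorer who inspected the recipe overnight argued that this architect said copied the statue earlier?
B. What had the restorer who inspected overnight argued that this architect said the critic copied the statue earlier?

In B, the wh-phrase is extracted from inside a complex-NP island (relative clause) (introduced by "who"), which blocks movement.
In A, the extraction path crosses only that-complement boundaries, which are transparent.
So A is grammatical.

A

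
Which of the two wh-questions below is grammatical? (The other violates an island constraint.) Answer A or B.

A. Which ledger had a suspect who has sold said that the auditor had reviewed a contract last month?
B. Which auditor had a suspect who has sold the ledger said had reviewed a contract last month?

In A, the wh-phrase is extracted from inside a complex-NP island (relative clause) (introduced by "who"), which blocks movement.
In B, the extraction path crosses only that-complement boundaries, which are transparent.
So B is grammatical.

B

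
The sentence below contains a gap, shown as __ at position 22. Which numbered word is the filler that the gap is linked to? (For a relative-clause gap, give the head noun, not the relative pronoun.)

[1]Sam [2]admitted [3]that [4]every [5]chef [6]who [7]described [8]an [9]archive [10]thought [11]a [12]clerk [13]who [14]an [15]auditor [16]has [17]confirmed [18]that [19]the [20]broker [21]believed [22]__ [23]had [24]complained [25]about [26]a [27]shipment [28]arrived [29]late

The gap at 22 is the subject of "complained", inside a relative clause.
The relative pronoun is "who" (word 13); it is bound by the head noun immediately before it.
Its filler is the head noun "clerk", at word 12.

12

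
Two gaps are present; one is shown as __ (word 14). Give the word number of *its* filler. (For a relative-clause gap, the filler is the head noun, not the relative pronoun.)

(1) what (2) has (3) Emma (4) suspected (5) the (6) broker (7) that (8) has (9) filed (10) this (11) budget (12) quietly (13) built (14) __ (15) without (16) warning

1

The marked gap is the direct object of "built".
Its filler is the fronted wh-phrase "what", at word 1.
(The other dependency links word 6 to a gap after word 7.)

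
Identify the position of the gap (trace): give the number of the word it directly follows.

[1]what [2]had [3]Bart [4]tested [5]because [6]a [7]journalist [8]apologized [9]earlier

The displaced element is "what" (word 1).
It functions as the direct object of "tested", so the gap sits immediately after word 4 ("tested").
Base order: Bart had tested what because a journalist apologized earlier.

4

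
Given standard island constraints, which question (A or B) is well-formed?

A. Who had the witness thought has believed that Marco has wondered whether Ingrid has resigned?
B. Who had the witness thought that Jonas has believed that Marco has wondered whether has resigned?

A

In B, the wh-phrase is extracted from inside a wh-island (introduced by "whether"), which blocks movement.
In A, the extraction path crosses only that-complement boundaries, which are transparent.
So A is grammatical.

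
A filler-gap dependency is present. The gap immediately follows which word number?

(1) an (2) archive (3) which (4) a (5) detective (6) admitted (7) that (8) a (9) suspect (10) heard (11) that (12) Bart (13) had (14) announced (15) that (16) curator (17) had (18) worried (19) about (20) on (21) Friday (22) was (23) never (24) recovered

19

The displaced element is "an archive" (word 2).
It is linked across 3 clause boundaries (that → that → Ø).
It functions as the object of the preposition "about" of "worried", so the gap sits immediately after word 19 ("about").
Base order: A detective admitted that a suspect heard that Bart had announced that curator had worried about an archive on Friday.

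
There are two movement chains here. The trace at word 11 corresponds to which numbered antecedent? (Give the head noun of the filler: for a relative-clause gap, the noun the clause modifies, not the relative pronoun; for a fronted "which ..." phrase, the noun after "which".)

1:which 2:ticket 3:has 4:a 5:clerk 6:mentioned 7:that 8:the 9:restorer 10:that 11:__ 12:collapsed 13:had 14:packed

9

The marked gap is inside the relative clause, the subject of "collapsed".
Its filler is the head noun "restorer" (via "that"), at word 9.
(The other dependency links word 2 to a gap after word 14.)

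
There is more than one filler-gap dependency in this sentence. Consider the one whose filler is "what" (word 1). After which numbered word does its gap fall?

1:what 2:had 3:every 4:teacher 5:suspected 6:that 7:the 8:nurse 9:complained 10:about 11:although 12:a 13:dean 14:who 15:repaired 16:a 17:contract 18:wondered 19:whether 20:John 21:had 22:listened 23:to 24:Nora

The displaced element is "what" (word 1).
It is linked across 1 clause boundary (that).
It functions as the object of the preposition "about" of "complained", so the gap sits immediately after word 10 ("about").
Base order: Every teacher had suspected that the nurse complained about what although a dean who repaired a contract wondered whether John had listened to Nora.

10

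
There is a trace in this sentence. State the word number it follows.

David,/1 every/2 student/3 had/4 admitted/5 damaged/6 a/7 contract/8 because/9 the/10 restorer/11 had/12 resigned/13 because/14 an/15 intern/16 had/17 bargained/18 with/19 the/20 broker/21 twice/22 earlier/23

5

The displaced element is "David" (word 1).
It is linked across 1 clause boundary (Ø).
It functions as the subject of "damaged", so the gap sits immediately after word 5 ("admitted").
Base order: Every student had admitted David damaged a contract because the restorer had resigned because an intern had bargained with the broker twice earlier.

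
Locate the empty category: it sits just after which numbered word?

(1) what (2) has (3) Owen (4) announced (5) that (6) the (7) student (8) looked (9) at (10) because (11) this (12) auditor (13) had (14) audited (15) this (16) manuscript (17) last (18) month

The displaced element is "what" (word 1).
It is linked across 1 clause boundary (that).
It functions as the object of the preposition "at" of "looked", so the gap sits immediately after word 9 ("at").
Base order: Owen has announced that the student looked at what because this auditor had audited this manuscript last month.

9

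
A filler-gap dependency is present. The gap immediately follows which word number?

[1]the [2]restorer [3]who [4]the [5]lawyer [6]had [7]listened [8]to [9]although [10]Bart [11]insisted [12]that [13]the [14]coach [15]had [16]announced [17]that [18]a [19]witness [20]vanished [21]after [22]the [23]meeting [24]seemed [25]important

8

The displaced element is "the restorer" (word 2).
It functions as the object of the preposition "to" of "listened", so the gap sits immediately after word 8 ("to").
Base order: The lawyer had listened to the restorer although Bart insisted that the coach had announced that a witness vanished after the meeting.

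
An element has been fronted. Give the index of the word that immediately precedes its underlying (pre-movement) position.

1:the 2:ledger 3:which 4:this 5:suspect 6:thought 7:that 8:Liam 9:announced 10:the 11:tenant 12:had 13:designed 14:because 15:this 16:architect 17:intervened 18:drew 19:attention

13

The displaced element is "the ledger" (word 2).
It is linked across 2 clause boundaries (that → Ø).
It functions as the direct object of "designed", so the gap sits immediately after word 13 ("designed").
Base order: This suspect thought that Liam announced the tenant had designed the ledger because this architect intervened.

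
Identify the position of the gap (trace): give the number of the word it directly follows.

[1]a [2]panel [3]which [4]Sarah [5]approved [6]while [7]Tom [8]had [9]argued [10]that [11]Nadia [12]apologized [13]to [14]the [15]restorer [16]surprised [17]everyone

The displaced element is "a panel" (word 2).
It functions as the direct object of "approved", so the gap sits immediately after word 5 ("approved").
Base order: Sarah approved a panel while Tom had argued that Nadia apologized to the restorer.

5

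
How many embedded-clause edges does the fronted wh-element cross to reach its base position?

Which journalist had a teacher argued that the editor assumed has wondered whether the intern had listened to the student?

2

"which journalist" is extracted from the subject of "wondered".
Boundaries crossed, outermost first: [that], [Ø] — 2 in total.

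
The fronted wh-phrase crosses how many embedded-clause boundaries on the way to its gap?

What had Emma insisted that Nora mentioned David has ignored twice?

"what" is extracted from the object of "ignored".
Boundaries crossed, outermost first: [that], [Ø] — 2 in total.

2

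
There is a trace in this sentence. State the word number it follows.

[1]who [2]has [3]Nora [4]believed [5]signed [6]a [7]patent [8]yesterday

4

The displaced element is "who" (word 1).
It is linked across 1 clause boundary (Ø).
It functions as the subject of "signed", so the gap sits immediately after word 4 ("believed").
Base order: Nora has believed that who signed a patent yesterday.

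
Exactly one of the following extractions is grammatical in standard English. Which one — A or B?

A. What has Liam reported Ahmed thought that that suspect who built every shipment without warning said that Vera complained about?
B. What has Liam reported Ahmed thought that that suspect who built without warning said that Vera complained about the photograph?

In B, the wh-phrase is extracted from inside a complex-NP island (relative clause) (introduced by "who"), which blocks movement.
In A, the extraction path crosses only that-complement boundaries, which are transparent.
So A is grammatical.

A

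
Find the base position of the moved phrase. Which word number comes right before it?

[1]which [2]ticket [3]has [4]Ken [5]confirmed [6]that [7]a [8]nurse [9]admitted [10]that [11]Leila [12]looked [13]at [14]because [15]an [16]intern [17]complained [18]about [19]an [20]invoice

The displaced element is "which ticket" (word 2).
It is linked across 2 clause boundaries (that → that).
It functions as the object of the preposition "at" of "looked", so the gap sits immediately after word 13 ("at").
Base order: Ken has confirmed that a nurse admitted that Leila looked at which ticket because an intern complained about an invoice.

13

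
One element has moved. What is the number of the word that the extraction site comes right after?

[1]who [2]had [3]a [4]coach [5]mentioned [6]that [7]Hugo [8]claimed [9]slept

The displaced element is "who" (word 1).
It is linked across 2 clause boundaries (that → Ø).
It functions as the subject of "slept", so the gap sits immediately after word 8 ("claimed").
Base order: A coach had mentioned that Hugo claimed that who slept.

8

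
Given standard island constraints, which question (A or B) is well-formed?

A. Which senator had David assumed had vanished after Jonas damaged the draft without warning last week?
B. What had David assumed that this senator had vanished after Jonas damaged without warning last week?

A

In B, the wh-phrase is extracted from inside an adjunct island (introduced by "after"), which blocks movement.
In A, the extraction path crosses only that-complement boundaries, which are transparent.
So A is grammatical.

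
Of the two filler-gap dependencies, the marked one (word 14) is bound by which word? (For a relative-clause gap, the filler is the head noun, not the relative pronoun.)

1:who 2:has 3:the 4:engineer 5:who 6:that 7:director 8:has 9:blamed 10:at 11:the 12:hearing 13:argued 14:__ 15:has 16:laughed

The marked gap is the subject of "laughed".
Its filler is the fronted wh-phrase "who", at word 1.
(The other dependency links word 4 to a gap after word 9.)

1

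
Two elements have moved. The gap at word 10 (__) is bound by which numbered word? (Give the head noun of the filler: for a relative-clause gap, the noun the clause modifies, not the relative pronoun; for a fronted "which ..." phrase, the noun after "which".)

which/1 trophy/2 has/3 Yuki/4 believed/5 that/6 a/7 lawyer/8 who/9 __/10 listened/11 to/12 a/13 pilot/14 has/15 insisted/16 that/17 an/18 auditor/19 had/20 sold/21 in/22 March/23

8

The marked gap is inside the relative clause, the subject of "listened".
Its filler is the head noun "lawyer" (via "who"), at word 8.
(The other dependency links word 2 to a gap after word 21.)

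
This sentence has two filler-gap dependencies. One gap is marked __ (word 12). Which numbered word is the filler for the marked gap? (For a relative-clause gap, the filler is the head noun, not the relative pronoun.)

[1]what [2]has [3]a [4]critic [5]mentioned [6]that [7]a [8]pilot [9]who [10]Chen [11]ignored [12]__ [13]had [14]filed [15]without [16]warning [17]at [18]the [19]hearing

The marked gap is inside the relative clause, the direct object of "ignored".
Its filler is the head noun "pilot" (via "who"), at word 8.
(The other dependency links word 1 to a gap after word 14.)

8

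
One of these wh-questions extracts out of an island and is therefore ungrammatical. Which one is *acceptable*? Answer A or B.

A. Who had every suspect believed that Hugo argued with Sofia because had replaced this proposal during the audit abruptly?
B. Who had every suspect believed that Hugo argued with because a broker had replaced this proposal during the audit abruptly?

B

In A, the wh-phrase is extracted from inside an adjunct island (introduced by "because"), which blocks movement.
In B, the extraction path crosses only that-complement boundaries, which are transparent.
So B is grammatical.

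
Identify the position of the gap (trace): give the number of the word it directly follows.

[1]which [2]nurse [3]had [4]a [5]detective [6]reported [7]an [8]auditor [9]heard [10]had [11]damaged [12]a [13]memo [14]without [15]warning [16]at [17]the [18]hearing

The displaced element is "which nurse" (word 2).
It is linked across 2 clause boundaries (Ø → Ø).
It functions as the subject of "damaged", so the gap sits immediately after word 9 ("heard").
Base order: A detective had reported an auditor heard which nurse had damaged a memo without warning at the hearing.

9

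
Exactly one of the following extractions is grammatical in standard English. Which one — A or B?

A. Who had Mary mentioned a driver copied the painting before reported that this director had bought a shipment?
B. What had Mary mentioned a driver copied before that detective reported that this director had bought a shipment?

B

In A, the wh-phrase is extracted from inside an adjunct island (introduced by "before"), which blocks movement.
In B, the extraction path crosses only that-complement boundaries, which are transparent.
So B is grammatical.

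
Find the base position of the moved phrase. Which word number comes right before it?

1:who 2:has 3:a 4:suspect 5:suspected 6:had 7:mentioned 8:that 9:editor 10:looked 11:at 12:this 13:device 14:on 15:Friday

5

The displaced element is "who" (word 1).
It is linked across 1 clause boundary (Ø).
It functions as the subject of "mentioned", so the gap sits immediately after word 5 ("suspected").
Base order: A suspect has suspected who had mentioned that editor looked at this device on Friday.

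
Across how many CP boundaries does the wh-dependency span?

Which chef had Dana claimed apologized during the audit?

1

"which chef" is extracted from the subject of "apologized".
Boundaries crossed, outermost first: [Ø] — 1 in total.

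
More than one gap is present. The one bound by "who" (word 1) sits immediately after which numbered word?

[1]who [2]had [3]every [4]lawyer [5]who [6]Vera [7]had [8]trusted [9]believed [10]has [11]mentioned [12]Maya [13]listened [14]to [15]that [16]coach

9

The displaced element is "who" (word 1).
It is linked across 1 clause boundary (Ø).
It functions as the subject of "mentioned", so the gap sits immediately after word 9 ("believed").
Base order: Every lawyer who Vera had trusted had believed that who has mentioned Maya listened to that coach.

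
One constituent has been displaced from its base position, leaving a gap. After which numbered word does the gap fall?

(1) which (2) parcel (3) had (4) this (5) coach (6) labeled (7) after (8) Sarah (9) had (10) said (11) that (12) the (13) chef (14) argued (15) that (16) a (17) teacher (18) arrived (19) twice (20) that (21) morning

The displaced element is "which parcel" (word 2).
It functions as the direct object of "labeled", so the gap sits immediately after word 6 ("labeled").
Base order: This coach had labeled which parcel after Sarah had said that the chef argued that a teacher arrived twice that morning.

6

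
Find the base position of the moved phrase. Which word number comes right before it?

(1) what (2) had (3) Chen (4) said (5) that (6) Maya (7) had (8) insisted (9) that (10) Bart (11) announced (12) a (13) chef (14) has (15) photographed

The displaced element is "what" (word 1).
It is linked across 3 clause boundaries (that → that → Ø).
It functions as the direct object of "photographed", so the gap sits immediately after word 15 ("photographed").
Base order: Chen had said that Maya had insisted that Bart announced a chef has photographed what.

15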